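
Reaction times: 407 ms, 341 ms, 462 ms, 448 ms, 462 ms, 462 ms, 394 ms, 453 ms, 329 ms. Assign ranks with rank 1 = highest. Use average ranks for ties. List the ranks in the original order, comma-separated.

Sorted (descending): 462, 462, 462, 453, 448, 407, 394, 341, 329
The 3 values of 462 occupy positions 1–3 → average rank 2.

6, 8, 2, 5, 2, 2, 7, 4, 9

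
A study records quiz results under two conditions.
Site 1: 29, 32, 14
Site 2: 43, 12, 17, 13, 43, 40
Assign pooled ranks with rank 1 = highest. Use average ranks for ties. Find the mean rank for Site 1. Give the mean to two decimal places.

5.33

Sorted (descending): 43, 43, 40, 32, 29, 17, 14, 13, 12
The 2 values of 43 occupy positions 1–2 → average rank (1+2)/2 = 1.5.
Site 1 values → pooled ranks: 29→5, 32→4, 14→7
Mean rank = (5 + 4 + 7) / 3 = 5.33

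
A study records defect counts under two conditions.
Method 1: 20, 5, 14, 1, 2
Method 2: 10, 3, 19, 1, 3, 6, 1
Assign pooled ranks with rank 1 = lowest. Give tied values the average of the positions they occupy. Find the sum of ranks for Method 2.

43

Sorted (ascending): 1, 1, 1, 2, 3, 3, 5, 6, 10, 14, 19, 20
The 3 values of 1 occupy positions 1–3 → average rank 2.
The 2 values of 3 occupy positions 5–6 → average rank (5+6)/2 = 5.5.
Method 2 values → pooled ranks: 10→9, 3→5.5, 19→11, 1→2, 3→5.5, 6→8, 1→2
Rank sum = 9 + 5.5 + 11 + 2 + 5.5 + 8 + 2 = 43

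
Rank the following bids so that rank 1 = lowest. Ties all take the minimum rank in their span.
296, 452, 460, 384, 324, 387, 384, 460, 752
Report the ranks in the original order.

1, 6, 7, 3, 2, 5, 3, 7, 9

Sorted (ascending): 296, 324, 384, 384, 387, 452, 460, 460, 752
The 2 values of 384 occupy positions 3–4 → each gets rank 3.
The 2 values of 460 occupy positions 7–8 → each gets rank 7.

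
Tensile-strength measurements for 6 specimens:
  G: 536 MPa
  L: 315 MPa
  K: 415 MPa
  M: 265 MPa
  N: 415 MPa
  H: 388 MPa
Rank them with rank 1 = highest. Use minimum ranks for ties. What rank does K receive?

2

Sorted (descending): 536, 415, 415, 388, 315, 265
The 2 values of 415 occupy positions 2–3 → each gets rank 2.
K has value 415 MPa → rank 2.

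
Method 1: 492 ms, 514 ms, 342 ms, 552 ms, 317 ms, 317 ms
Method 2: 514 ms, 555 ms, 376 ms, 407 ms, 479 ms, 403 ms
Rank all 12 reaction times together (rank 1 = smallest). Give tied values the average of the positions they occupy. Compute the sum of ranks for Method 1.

34.5

Sorted (ascending): 317, 317, 342, 376, 403, 407, 479, 492, 514, 514, 552, 555
The 2 values of 317 occupy positions 1–2 → average rank (1+2)/2 = 1.5.
The 2 values of 514 occupy positions 9–10 → average rank (9+10)/2 = 9.5.
Method 1 values → pooled ranks: 492→8, 514→9.5, 342→3, 552→11, 317→1.5, 317→1.5
Rank sum = 8 + 9.5 + 3 + 11 + 1.5 + 1.5 = 34.5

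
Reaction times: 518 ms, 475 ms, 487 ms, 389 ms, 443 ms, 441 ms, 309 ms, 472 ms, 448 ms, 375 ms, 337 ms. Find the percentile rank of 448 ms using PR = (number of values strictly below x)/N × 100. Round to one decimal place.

54.5

N = 11.
Strictly below 448: 6. Equal to 448: 1.
PR = 6/11 × 100 = 54.5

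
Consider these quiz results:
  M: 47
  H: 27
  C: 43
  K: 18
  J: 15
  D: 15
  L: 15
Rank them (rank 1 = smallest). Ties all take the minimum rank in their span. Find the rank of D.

Sorted (ascending): 15, 15, 15, 18, 27, 43, 47
The 3 values of 15 occupy positions 1–3 → each gets rank 1.
D has value 15 → rank 1.

1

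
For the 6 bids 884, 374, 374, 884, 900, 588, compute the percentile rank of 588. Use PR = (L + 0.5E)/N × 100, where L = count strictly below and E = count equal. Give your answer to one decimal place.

41.7

N = 6.
Strictly below 588: 2. Equal to 588: 1.
PR = (2 + 0.5·1)/6 × 100 = 41.7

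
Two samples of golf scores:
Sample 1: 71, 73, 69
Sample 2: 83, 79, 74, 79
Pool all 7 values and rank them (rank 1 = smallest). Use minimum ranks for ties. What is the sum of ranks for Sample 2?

21

Sorted (ascending): 69, 71, 73, 74, 79, 79, 83
The 2 values of 79 occupy positions 5–6 → each gets rank 5.
Sample 2 values → pooled ranks: 83→7, 79→5, 74→4, 79→5
Rank sum = 7 + 5 + 4 + 5 = 21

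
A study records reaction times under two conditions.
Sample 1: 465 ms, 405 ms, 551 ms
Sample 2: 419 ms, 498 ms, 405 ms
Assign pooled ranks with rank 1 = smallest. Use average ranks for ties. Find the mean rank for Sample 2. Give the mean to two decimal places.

3.17

Sorted (ascending): 405, 405, 419, 465, 498, 551
The 2 values of 405 occupy positions 1–2 → average rank (1+2)/2 = 1.5.
Sample 2 values → pooled ranks: 419→3, 498→5, 405→1.5
Mean rank = (3 + 5 + 1.5) / 3 = 3.17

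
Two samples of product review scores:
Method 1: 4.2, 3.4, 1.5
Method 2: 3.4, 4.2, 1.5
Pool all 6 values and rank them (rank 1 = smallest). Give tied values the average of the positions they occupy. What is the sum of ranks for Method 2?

10.5

Sorted (ascending): 1.5, 1.5, 3.4, 3.4, 4.2, 4.2
The 2 values of 1.5 occupy positions 1–2 → average rank (1+2)/2 = 1.5.
The 2 values of 3.4 occupy positions 3–4 → average rank (3+4)/2 = 3.5.
The 2 values of 4.2 occupy positions 5–6 → average rank (5+6)/2 = 5.5.
Method 2 values → pooled ranks: 3.4→3.5, 4.2→5.5, 1.5→1.5
Rank sum = 3.5 + 5.5 + 1.5 = 10.5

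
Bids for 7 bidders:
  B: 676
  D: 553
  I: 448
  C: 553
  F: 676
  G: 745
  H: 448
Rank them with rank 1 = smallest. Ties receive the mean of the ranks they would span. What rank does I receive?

1.5

Sorted (ascending): 448, 448, 553, 553, 676, 676, 745
The 2 values of 448 occupy positions 1–2 → average rank (1+2)/2 = 1.5.
The 2 values of 553 occupy positions 3–4 → average rank (3+4)/2 = 3.5.
The 2 values of 676 occupy positions 5–6 → average rank (5+6)/2 = 5.5.
I has value 448 → rank 1.5.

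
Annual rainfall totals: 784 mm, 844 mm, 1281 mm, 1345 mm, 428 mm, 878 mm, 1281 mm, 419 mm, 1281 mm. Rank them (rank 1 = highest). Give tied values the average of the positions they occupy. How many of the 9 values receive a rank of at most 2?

1

Sorted (descending): 1345, 1281, 1281, 1281, 878, 844, 784, 428, 419
The 3 values of 1281 occupy positions 2–4 → average rank 3.
Ranks ≤ 2: {1} → 1 value.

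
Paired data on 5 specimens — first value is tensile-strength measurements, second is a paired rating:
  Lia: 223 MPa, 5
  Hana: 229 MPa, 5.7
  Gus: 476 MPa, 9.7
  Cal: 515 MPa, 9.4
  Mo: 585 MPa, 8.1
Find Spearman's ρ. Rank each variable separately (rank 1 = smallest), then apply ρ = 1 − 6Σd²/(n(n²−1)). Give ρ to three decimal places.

0.600

Ranks of variable 1: 1, 2, 3, 4, 5
Ranks of variable 2: 1, 2, 5, 4, 3
d = r₁ − r₂: 0, 0, -2, 0, 2
d²: 0, 0, 4, 0, 4; Σd² = 8
ρ = 1 − 6·8/(5·24) = 1 − 48/120 = 0.600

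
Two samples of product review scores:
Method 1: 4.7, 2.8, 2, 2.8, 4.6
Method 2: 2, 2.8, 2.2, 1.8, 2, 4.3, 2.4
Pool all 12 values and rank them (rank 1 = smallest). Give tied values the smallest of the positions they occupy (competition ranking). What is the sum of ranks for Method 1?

Sorted (ascending): 1.8, 2, 2, 2, 2.2, 2.4, 2.8, 2.8, 2.8, 4.3, 4.6, 4.7
The 3 values of 2 occupy positions 2–4 → each gets rank 2.
The 3 values of 2.8 occupy positions 7–9 → each gets rank 7.
Method 1 values → pooled ranks: 4.7→12, 2.8→7, 2→2, 2.8→7, 4.6→11
Rank sum = 12 + 7 + 2 + 7 + 11 = 39

39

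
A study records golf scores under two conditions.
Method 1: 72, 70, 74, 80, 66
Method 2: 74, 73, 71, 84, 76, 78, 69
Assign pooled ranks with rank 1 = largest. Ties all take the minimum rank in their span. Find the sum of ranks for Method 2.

Sorted (descending): 84, 80, 78, 76, 74, 74, 73, 72, 71, 70, 69, 66
The 2 values of 74 occupy positions 5–6 → each gets rank 5.
Method 2 values → pooled ranks: 74→5, 73→7, 71→9, 84→1, 76→4, 78→3, 69→11
Rank sum = 5 + 7 + 9 + 1 + 4 + 3 + 11 = 40

40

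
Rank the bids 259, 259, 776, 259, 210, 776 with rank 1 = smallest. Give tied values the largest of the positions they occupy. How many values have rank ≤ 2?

Sorted (ascending): 210, 259, 259, 259, 776, 776
The 3 values of 259 occupy positions 2–4 → each gets rank 4.
The 2 values of 776 occupy positions 5–6 → each gets rank 6.
Ranks ≤ 2: {1} → 1 value.

1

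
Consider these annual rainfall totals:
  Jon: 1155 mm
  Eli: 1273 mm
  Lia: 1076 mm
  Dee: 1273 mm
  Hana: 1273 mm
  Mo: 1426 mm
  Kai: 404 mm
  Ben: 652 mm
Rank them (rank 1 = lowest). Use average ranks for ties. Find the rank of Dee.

6

Sorted (ascending): 404, 652, 1076, 1155, 1273, 1273, 1273, 1426
The 3 values of 1273 occupy positions 5–7 → average rank 6.
Dee has value 1273 mm → rank 6.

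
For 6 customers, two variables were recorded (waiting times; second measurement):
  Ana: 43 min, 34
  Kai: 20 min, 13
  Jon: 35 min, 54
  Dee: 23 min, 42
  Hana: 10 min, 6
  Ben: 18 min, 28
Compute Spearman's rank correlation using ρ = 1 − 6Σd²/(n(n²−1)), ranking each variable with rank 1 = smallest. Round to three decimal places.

Ranks of variable 1: 6, 3, 5, 4, 1, 2
Ranks of variable 2: 4, 2, 6, 5, 1, 3
d = r₁ − r₂: 2, 1, -1, -1, 0, -1
d²: 4, 1, 1, 1, 0, 1; Σd² = 8
ρ = 1 − 6·8/(6·35) = 1 − 48/210 = 0.771

0.771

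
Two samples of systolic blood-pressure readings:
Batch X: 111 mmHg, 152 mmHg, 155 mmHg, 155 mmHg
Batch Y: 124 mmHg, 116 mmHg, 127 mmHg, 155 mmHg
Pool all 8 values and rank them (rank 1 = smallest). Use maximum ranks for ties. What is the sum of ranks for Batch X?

22

Sorted (ascending): 111, 116, 124, 127, 152, 155, 155, 155
The 3 values of 155 occupy positions 6–8 → each gets rank 8.
Batch X values → pooled ranks: 111→1, 152→5, 155→8, 155→8
Rank sum = 1 + 5 + 8 + 8 = 22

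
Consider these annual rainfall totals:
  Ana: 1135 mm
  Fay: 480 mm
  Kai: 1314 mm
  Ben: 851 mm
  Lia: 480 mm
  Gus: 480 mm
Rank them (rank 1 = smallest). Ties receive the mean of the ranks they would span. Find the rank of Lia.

Sorted (ascending): 480, 480, 480, 851, 1135, 1314
The 3 values of 480 occupy positions 1–3 → average rank 2.
Lia has value 480 mm → rank 2.

2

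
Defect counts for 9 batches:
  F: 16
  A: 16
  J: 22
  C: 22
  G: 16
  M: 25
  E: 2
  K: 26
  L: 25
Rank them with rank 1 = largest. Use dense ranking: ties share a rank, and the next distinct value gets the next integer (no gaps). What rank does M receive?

Sorted (descending): 26, 25, 25, 22, 22, 16, 16, 16, 2
The 2 values of 25 share dense rank 2.
The 2 values of 22 share dense rank 3.
The 3 values of 16 share dense rank 4.
Remaining distinct values take the next consecutive integers.
M has value 25 → rank 2.

2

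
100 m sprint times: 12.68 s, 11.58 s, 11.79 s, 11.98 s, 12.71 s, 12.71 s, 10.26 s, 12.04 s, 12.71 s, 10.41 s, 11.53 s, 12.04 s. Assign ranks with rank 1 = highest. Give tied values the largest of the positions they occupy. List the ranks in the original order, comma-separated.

4, 9, 8, 7, 3, 3, 12, 6, 3, 11, 10, 6

Sorted (descending): 12.71, 12.71, 12.71, 12.68, 12.04, 12.04, 11.98, 11.79, 11.58, 11.53, 10.41, 10.26
The 3 values of 12.71 occupy positions 1–3 → each gets rank 3.
The 2 values of 12.04 occupy positions 5–6 → each gets rank 6.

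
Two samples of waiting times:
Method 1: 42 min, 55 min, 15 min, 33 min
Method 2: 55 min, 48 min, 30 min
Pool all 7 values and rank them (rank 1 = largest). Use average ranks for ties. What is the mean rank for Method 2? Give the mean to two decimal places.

Sorted (descending): 55, 55, 48, 42, 33, 30, 15
The 2 values of 55 occupy positions 1–2 → average rank (1+2)/2 = 1.5.
Method 2 values → pooled ranks: 55→1.5, 48→3, 30→6
Mean rank = (1.5 + 3 + 6) / 3 = 3.50

3.50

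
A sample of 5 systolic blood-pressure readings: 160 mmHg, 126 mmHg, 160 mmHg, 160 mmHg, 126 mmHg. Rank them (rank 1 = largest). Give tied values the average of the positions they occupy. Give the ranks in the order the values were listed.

2, 4.5, 2, 2, 4.5

Sorted (descending): 160, 160, 160, 126, 126
The 3 values of 160 occupy positions 1–3 → average rank 2.
The 2 values of 126 occupy positions 4–5 → average rank (4+5)/2 = 4.5.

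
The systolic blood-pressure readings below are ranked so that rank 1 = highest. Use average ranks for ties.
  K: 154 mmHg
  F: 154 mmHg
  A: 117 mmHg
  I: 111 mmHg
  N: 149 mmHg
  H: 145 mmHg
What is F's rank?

1.5

Sorted (descending): 154, 154, 149, 145, 117, 111
The 2 values of 154 occupy positions 1–2 → average rank (1+2)/2 = 1.5.
F has value 154 mmHg → rank 1.5.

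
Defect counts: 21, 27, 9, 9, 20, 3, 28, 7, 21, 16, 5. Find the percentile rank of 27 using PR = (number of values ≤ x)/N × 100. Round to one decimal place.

90.9

N = 11.
Strictly below 27: 9. Equal to 27: 1.
PR = 10/11 × 100 = 90.9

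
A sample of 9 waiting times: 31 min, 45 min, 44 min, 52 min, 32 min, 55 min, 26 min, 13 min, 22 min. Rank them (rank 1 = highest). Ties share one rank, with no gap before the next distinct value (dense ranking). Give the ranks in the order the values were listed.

6, 3, 4, 2, 5, 1, 7, 9, 8

Sorted (descending): 55, 52, 45, 44, 32, 31, 26, 22, 13
No ties — each value takes its position as its rank.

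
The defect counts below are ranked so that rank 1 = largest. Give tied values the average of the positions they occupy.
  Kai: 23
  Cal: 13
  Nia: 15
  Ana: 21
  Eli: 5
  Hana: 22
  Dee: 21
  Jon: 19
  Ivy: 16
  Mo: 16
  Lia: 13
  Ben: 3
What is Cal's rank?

9.5

Sorted (descending): 23, 22, 21, 21, 19, 16, 16, 15, 13, 13, 5, 3
The 2 values of 21 occupy positions 3–4 → average rank (3+4)/2 = 3.5.
The 2 values of 16 occupy positions 6–7 → average rank (6+7)/2 = 6.5.
The 2 values of 13 occupy positions 9–10 → average rank (9+10)/2 = 9.5.
Cal has value 13 → rank 9.5.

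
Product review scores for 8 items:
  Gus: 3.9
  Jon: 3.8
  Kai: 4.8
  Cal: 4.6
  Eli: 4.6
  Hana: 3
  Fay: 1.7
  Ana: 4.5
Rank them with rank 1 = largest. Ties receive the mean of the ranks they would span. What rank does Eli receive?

2.5

Sorted (descending): 4.8, 4.6, 4.6, 4.5, 3.9, 3.8, 3, 1.7
The 2 values of 4.6 occupy positions 2–3 → average rank (2+3)/2 = 2.5.
Eli has value 4.6 → rank 2.5.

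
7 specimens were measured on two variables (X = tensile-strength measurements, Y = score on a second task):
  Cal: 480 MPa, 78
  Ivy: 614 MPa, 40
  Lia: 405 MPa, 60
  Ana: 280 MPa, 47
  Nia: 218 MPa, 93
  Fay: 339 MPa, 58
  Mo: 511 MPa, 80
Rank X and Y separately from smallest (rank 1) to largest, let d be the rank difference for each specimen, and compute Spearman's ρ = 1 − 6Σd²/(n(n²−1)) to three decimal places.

Ranks of variable 1: 5, 7, 4, 2, 1, 3, 6
Ranks of variable 2: 5, 1, 4, 2, 7, 3, 6
d = r₁ − r₂: 0, 6, 0, 0, -6, 0, 0
d²: 0, 36, 0, 0, 36, 0, 0; Σd² = 72
ρ = 1 − 6·72/(7·48) = 1 − 432/336 = -0.286

-0.286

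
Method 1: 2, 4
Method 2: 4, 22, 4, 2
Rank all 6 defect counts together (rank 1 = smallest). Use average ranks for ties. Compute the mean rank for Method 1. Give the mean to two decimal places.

2.75

Sorted (ascending): 2, 2, 4, 4, 4, 22
The 2 values of 2 occupy positions 1–2 → average rank (1+2)/2 = 1.5.
The 3 values of 4 occupy positions 3–5 → average rank 4.
Method 1 values → pooled ranks: 2→1.5, 4→4
Mean rank = (1.5 + 4) / 2 = 2.75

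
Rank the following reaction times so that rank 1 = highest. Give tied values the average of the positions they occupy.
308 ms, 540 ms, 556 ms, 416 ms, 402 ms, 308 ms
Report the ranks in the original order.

5.5, 2, 1, 3, 4, 5.5

Sorted (descending): 556, 540, 416, 402, 308, 308
The 2 values of 308 occupy positions 5–6 → average rank (5+6)/2 = 5.5.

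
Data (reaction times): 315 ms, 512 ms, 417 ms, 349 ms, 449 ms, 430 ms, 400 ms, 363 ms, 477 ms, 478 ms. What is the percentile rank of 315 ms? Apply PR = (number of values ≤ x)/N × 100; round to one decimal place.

10.0

N = 10.
Strictly below 315: 0. Equal to 315: 1.
PR = 1/10 × 100 = 10.0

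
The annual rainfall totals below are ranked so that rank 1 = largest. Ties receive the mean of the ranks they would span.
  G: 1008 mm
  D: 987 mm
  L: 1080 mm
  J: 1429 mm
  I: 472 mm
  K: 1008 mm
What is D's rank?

Sorted (descending): 1429, 1080, 1008, 1008, 987, 472
The 2 values of 1008 occupy positions 3–4 → average rank (3+4)/2 = 3.5.
D has value 987 mm → rank 5.

5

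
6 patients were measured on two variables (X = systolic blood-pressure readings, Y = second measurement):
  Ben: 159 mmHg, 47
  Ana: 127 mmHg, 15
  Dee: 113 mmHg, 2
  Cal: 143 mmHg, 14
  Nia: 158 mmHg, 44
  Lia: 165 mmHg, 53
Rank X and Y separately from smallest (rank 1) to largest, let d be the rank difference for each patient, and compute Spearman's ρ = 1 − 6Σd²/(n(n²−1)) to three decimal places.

0.943

Ranks of variable 1: 5, 2, 1, 3, 4, 6
Ranks of variable 2: 5, 3, 1, 2, 4, 6
d = r₁ − r₂: 0, -1, 0, 1, 0, 0
d²: 0, 1, 0, 1, 0, 0; Σd² = 2
ρ = 1 − 6·2/(6·35) = 1 − 12/210 = 0.943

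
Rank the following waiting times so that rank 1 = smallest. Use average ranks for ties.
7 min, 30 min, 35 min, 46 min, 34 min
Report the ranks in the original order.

1, 2, 4, 5, 3

Sorted (ascending): 7, 30, 34, 35, 46
No ties — each value takes its position as its rank.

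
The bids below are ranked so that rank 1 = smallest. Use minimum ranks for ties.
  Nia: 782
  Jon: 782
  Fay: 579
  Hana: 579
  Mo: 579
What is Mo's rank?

Sorted (ascending): 579, 579, 579, 782, 782
The 3 values of 579 occupy positions 1–3 → each gets rank 1.
The 2 values of 782 occupy positions 4–5 → each gets rank 4.
Mo has value 579 → rank 1.

1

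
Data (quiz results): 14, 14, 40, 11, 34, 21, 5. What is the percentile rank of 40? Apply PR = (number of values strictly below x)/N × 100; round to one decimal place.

N = 7.
Strictly below 40: 6. Equal to 40: 1.
PR = 6/7 × 100 = 85.7

85.7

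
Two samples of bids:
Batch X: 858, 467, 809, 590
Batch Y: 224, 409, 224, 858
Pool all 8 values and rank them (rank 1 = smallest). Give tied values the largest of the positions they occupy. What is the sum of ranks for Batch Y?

15

Sorted (ascending): 224, 224, 409, 467, 590, 809, 858, 858
The 2 values of 224 occupy positions 1–2 → each gets rank 2.
The 2 values of 858 occupy positions 7–8 → each gets rank 8.
Batch Y values → pooled ranks: 224→2, 409→3, 224→2, 858→8
Rank sum = 2 + 3 + 2 + 8 = 15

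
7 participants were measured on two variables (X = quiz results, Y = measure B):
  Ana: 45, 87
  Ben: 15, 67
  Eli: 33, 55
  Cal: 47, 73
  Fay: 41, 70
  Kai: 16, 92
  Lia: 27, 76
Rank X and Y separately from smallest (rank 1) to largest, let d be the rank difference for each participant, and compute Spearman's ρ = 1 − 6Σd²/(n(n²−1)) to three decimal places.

Ranks of variable 1: 6, 1, 4, 7, 5, 2, 3
Ranks of variable 2: 6, 2, 1, 4, 3, 7, 5
d = r₁ − r₂: 0, -1, 3, 3, 2, -5, -2
d²: 0, 1, 9, 9, 4, 25, 4; Σd² = 52
ρ = 1 − 6·52/(7·48) = 1 − 312/336 = 0.071

0.071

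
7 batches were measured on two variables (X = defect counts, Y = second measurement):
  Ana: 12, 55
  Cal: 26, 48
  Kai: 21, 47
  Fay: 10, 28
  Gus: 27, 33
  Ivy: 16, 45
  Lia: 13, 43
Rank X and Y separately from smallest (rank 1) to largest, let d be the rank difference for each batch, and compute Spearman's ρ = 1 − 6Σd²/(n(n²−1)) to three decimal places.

0.107

Ranks of variable 1: 2, 6, 5, 1, 7, 4, 3
Ranks of variable 2: 7, 6, 5, 1, 2, 4, 3
d = r₁ − r₂: -5, 0, 0, 0, 5, 0, 0
d²: 25, 0, 0, 0, 25, 0, 0; Σd² = 50
ρ = 1 − 6·50/(7·48) = 1 − 300/336 = 0.107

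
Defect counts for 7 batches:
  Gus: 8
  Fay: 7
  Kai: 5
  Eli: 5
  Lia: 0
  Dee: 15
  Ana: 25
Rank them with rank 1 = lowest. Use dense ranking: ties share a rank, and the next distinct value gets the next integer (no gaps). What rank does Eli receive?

Sorted (ascending): 0, 5, 5, 7, 8, 15, 25
The 2 values of 5 share dense rank 2.
Remaining distinct values take the next consecutive integers.
Eli has value 5 → rank 2.

2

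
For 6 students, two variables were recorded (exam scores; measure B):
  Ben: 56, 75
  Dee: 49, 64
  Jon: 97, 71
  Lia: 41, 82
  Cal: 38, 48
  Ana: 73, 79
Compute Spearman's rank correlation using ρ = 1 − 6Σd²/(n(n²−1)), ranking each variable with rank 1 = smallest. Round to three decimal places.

Ranks of variable 1: 4, 3, 6, 2, 1, 5
Ranks of variable 2: 4, 2, 3, 6, 1, 5
d = r₁ − r₂: 0, 1, 3, -4, 0, 0
d²: 0, 1, 9, 16, 0, 0; Σd² = 26
ρ = 1 − 6·26/(6·35) = 1 − 156/210 = 0.257

0.257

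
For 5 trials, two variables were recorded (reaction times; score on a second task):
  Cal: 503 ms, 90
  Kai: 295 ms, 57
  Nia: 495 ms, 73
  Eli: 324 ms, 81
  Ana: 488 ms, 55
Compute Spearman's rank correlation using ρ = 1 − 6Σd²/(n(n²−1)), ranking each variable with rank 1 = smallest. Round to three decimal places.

0.500

Ranks of variable 1: 5, 1, 4, 2, 3
Ranks of variable 2: 5, 2, 3, 4, 1
d = r₁ − r₂: 0, -1, 1, -2, 2
d²: 0, 1, 1, 4, 4; Σd² = 10
ρ = 1 − 6·10/(5·24) = 1 − 60/120 = 0.500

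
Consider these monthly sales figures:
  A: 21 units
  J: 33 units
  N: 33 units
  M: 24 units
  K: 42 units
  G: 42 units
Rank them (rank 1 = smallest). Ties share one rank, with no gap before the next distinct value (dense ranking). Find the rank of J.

Sorted (ascending): 21, 24, 33, 33, 42, 42
The 2 values of 33 share dense rank 3.
The 2 values of 42 share dense rank 4.
Remaining distinct values take the next consecutive integers.
J has value 33 units → rank 3.

3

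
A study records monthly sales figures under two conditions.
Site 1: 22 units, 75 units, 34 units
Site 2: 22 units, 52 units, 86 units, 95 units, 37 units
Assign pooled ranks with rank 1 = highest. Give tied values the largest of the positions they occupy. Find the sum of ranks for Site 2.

Sorted (descending): 95, 86, 75, 52, 37, 34, 22, 22
The 2 values of 22 occupy positions 7–8 → each gets rank 8.
Site 2 values → pooled ranks: 22→8, 52→4, 86→2, 95→1, 37→5
Rank sum = 8 + 4 + 2 + 1 + 5 = 20

20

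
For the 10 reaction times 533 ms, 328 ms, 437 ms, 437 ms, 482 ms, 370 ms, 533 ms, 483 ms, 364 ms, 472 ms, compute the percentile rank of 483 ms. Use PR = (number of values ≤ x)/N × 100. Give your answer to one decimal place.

80.0

N = 10.
Strictly below 483: 7. Equal to 483: 1.
PR = 8/10 × 100 = 80.0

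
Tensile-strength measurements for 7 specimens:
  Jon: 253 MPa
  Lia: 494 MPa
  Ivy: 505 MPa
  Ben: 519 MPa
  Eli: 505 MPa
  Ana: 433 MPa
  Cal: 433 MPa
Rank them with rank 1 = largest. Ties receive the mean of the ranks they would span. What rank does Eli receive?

Sorted (descending): 519, 505, 505, 494, 433, 433, 253
The 2 values of 505 occupy positions 2–3 → average rank (2+3)/2 = 2.5.
The 2 values of 433 occupy positions 5–6 → average rank (5+6)/2 = 5.5.
Eli has value 505 MPa → rank 2.5.

2.5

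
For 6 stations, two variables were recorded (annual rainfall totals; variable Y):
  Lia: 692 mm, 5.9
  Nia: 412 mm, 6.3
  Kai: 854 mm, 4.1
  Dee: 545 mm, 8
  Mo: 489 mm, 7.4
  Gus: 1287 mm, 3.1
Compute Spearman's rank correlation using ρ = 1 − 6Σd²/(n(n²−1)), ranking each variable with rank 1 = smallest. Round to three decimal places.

Ranks of variable 1: 4, 1, 5, 3, 2, 6
Ranks of variable 2: 3, 4, 2, 6, 5, 1
d = r₁ − r₂: 1, -3, 3, -3, -3, 5
d²: 1, 9, 9, 9, 9, 25; Σd² = 62
ρ = 1 − 6·62/(6·35) = 1 − 372/210 = -0.771

-0.771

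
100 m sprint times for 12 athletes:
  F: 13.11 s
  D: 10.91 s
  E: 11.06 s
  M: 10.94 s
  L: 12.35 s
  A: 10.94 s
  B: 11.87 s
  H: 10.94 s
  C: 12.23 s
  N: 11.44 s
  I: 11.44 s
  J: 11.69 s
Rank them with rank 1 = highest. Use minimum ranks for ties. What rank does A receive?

Sorted (descending): 13.11, 12.35, 12.23, 11.87, 11.69, 11.44, 11.44, 11.06, 10.94, 10.94, 10.94, 10.91
The 2 values of 11.44 occupy positions 6–7 → each gets rank 6.
The 3 values of 10.94 occupy positions 9–11 → each gets rank 9.
A has value 10.94 s → rank 9.

9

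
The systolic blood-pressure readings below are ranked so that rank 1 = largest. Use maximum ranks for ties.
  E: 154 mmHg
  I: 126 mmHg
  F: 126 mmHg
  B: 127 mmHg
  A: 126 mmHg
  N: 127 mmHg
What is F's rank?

Sorted (descending): 154, 127, 127, 126, 126, 126
The 2 values of 127 occupy positions 2–3 → each gets rank 3.
The 3 values of 126 occupy positions 4–6 → each gets rank 6.
F has value 126 mmHg → rank 6.

6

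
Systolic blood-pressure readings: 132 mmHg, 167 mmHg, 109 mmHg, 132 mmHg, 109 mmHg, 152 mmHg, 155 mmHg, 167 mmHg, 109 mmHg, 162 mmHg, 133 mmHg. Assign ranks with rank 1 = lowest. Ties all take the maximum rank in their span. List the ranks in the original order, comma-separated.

Sorted (ascending): 109, 109, 109, 132, 132, 133, 152, 155, 162, 167, 167
The 3 values of 109 occupy positions 1–3 → each gets rank 3.
The 2 values of 132 occupy positions 4–5 → each gets rank 5.
The 2 values of 167 occupy positions 10–11 → each gets rank 11.

5, 11, 3, 5, 3, 7, 8, 11, 3, 9, 6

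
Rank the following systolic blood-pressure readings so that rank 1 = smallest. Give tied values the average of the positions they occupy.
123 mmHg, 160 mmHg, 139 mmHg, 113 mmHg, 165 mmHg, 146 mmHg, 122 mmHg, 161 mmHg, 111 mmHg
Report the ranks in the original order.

4, 7, 5, 2, 9, 6, 3, 8, 1

Sorted (ascending): 111, 113, 122, 123, 139, 146, 160, 161, 165
No ties — each value takes its position as its rank.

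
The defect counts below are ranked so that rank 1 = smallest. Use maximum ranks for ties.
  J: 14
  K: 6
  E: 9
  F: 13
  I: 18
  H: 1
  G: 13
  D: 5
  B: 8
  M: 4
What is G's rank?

Sorted (ascending): 1, 4, 5, 6, 8, 9, 13, 13, 14, 18
The 2 values of 13 occupy positions 7–8 → each gets rank 8.
G has value 13 → rank 8.

8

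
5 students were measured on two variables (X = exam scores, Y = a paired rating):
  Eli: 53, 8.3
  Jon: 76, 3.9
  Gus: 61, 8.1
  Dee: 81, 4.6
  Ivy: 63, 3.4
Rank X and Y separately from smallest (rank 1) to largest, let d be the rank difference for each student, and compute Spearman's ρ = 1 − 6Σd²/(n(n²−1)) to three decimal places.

Ranks of variable 1: 1, 4, 2, 5, 3
Ranks of variable 2: 5, 2, 4, 3, 1
d = r₁ − r₂: -4, 2, -2, 2, 2
d²: 16, 4, 4, 4, 4; Σd² = 32
ρ = 1 − 6·32/(5·24) = 1 − 192/120 = -0.600

-0.600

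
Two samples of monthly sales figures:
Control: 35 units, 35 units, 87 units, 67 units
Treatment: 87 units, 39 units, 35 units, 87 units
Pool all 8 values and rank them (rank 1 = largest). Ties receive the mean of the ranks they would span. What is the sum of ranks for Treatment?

16

Sorted (descending): 87, 87, 87, 67, 39, 35, 35, 35
The 3 values of 87 occupy positions 1–3 → average rank 2.
The 3 values of 35 occupy positions 6–8 → average rank 7.
Treatment values → pooled ranks: 87→2, 39→5, 35→7, 87→2
Rank sum = 2 + 5 + 7 + 2 = 16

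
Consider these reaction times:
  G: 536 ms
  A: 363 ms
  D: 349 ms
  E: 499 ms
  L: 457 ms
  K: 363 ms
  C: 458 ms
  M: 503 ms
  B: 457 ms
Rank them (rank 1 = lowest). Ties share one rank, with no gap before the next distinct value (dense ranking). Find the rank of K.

2

Sorted (ascending): 349, 363, 363, 457, 457, 458, 499, 503, 536
The 2 values of 363 share dense rank 2.
The 2 values of 457 share dense rank 3.
Remaining distinct values take the next consecutive integers.
K has value 363 ms → rank 2.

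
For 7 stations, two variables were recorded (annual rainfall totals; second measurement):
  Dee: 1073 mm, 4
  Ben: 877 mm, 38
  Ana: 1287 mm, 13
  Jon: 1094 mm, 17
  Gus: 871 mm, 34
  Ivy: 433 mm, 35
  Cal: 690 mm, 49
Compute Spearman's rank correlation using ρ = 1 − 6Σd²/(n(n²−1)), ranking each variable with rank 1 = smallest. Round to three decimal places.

Ranks of variable 1: 5, 4, 7, 6, 3, 1, 2
Ranks of variable 2: 1, 6, 2, 3, 4, 5, 7
d = r₁ − r₂: 4, -2, 5, 3, -1, -4, -5
d²: 16, 4, 25, 9, 1, 16, 25; Σd² = 96
ρ = 1 − 6·96/(7·48) = 1 − 576/336 = -0.714

-0.714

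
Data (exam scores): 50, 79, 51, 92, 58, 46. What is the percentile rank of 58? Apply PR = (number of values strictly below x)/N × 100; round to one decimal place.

N = 6.
Strictly below 58: 3. Equal to 58: 1.
PR = 3/6 × 100 = 50.0

50.0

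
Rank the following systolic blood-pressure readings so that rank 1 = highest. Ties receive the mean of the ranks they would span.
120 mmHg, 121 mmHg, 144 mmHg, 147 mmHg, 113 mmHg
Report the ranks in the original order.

Sorted (descending): 147, 144, 121, 120, 113
No ties — each value takes its position as its rank.

4, 3, 2, 1, 5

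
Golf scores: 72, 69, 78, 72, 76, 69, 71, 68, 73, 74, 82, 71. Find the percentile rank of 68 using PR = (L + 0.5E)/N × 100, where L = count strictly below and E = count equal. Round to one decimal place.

N = 12.
Strictly below 68: 0. Equal to 68: 1.
PR = (0 + 0.5·1)/12 × 100 = 4.2

4.2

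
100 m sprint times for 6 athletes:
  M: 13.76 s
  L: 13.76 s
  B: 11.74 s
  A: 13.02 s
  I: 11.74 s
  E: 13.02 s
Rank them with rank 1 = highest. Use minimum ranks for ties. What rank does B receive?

Sorted (descending): 13.76, 13.76, 13.02, 13.02, 11.74, 11.74
The 2 values of 13.76 occupy positions 1–2 → each gets rank 1.
The 2 values of 13.02 occupy positions 3–4 → each gets rank 3.
The 2 values of 11.74 occupy positions 5–6 → each gets rank 5.
B has value 11.74 s → rank 5.

5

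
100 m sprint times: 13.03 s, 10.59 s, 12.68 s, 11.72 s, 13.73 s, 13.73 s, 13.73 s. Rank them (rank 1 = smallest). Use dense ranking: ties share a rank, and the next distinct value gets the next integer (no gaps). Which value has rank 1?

10.59

Sorted (ascending): 10.59, 11.72, 12.68, 13.03, 13.73, 13.73, 13.73
The 3 values of 13.73 share dense rank 5.
Remaining distinct values take the next consecutive integers.
Rank 1 → value 10.59.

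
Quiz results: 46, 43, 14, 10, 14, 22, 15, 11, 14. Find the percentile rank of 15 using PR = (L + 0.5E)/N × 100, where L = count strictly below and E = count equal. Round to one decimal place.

61.1

N = 9.
Strictly below 15: 5. Equal to 15: 1.
PR = (5 + 0.5·1)/9 × 100 = 61.1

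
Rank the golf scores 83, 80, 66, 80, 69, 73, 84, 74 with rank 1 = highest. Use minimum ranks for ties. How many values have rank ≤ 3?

Sorted (descending): 84, 83, 80, 80, 74, 73, 69, 66
The 2 values of 80 occupy positions 3–4 → each gets rank 3.
Ranks ≤ 3: {1, 2, 3, 3} → 4 values.

4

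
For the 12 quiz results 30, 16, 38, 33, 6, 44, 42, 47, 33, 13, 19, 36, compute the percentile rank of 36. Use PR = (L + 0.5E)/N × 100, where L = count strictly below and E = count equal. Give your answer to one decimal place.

62.5

N = 12.
Strictly below 36: 7. Equal to 36: 1.
PR = (7 + 0.5·1)/12 × 100 = 62.5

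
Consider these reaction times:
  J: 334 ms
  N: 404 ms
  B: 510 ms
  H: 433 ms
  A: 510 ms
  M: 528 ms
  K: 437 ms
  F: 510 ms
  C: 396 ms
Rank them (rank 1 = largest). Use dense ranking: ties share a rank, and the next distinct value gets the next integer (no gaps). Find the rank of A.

2

Sorted (descending): 528, 510, 510, 510, 437, 433, 404, 396, 334
The 3 values of 510 share dense rank 2.
Remaining distinct values take the next consecutive integers.
A has value 510 ms → rank 2.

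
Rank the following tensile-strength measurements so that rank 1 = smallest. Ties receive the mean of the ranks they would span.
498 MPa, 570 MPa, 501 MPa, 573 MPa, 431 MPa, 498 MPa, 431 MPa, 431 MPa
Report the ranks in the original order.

Sorted (ascending): 431, 431, 431, 498, 498, 501, 570, 573
The 3 values of 431 occupy positions 1–3 → average rank 2.
The 2 values of 498 occupy positions 4–5 → average rank (4+5)/2 = 4.5.

4.5, 7, 6, 8, 2, 4.5, 2, 2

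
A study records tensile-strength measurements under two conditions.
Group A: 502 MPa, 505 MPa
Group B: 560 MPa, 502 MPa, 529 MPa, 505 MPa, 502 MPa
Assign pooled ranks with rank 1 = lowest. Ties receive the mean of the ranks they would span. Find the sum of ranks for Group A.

6.5

Sorted (ascending): 502, 502, 502, 505, 505, 529, 560
The 3 values of 502 occupy positions 1–3 → average rank 2.
The 2 values of 505 occupy positions 4–5 → average rank (4+5)/2 = 4.5.
Group A values → pooled ranks: 502→2, 505→4.5
Rank sum = 2 + 4.5 = 6.5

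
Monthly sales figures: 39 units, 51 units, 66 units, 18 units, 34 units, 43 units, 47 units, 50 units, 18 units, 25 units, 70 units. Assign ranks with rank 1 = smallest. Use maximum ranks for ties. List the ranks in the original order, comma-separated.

5, 9, 10, 2, 4, 6, 7, 8, 2, 3, 11

Sorted (ascending): 18, 18, 25, 34, 39, 43, 47, 50, 51, 66, 70
The 2 values of 18 occupy positions 1–2 → each gets rank 2.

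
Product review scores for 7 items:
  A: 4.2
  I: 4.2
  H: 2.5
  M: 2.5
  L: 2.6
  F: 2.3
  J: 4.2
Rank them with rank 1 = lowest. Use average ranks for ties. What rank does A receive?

Sorted (ascending): 2.3, 2.5, 2.5, 2.6, 4.2, 4.2, 4.2
The 2 values of 2.5 occupy positions 2–3 → average rank (2+3)/2 = 2.5.
The 3 values of 4.2 occupy positions 5–7 → average rank 6.
A has value 4.2 → rank 6.

6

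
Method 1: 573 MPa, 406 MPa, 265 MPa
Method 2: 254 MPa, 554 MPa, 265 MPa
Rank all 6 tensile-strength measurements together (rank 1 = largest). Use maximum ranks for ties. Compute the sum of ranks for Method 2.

13

Sorted (descending): 573, 554, 406, 265, 265, 254
The 2 values of 265 occupy positions 4–5 → each gets rank 5.
Method 2 values → pooled ranks: 254→6, 554→2, 265→5
Rank sum = 6 + 2 + 5 = 13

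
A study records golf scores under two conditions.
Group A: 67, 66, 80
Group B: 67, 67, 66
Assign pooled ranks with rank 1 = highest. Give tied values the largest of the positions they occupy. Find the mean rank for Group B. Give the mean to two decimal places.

Sorted (descending): 80, 67, 67, 67, 66, 66
The 3 values of 67 occupy positions 2–4 → each gets rank 4.
The 2 values of 66 occupy positions 5–6 → each gets rank 6.
Group B values → pooled ranks: 67→4, 67→4, 66→6
Mean rank = (4 + 4 + 6) / 3 = 4.67

4.67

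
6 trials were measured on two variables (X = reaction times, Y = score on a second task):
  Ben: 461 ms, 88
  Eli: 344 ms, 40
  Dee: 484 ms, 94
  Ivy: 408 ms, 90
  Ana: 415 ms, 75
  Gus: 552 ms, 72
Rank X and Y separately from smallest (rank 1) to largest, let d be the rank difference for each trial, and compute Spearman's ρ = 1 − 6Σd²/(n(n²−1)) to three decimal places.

0.257

Ranks of variable 1: 4, 1, 5, 2, 3, 6
Ranks of variable 2: 4, 1, 6, 5, 3, 2
d = r₁ − r₂: 0, 0, -1, -3, 0, 4
d²: 0, 0, 1, 9, 0, 16; Σd² = 26
ρ = 1 − 6·26/(6·35) = 1 − 156/210 = 0.257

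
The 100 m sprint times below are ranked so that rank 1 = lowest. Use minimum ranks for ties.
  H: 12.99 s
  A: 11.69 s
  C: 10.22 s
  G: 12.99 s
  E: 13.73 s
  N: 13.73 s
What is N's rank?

5

Sorted (ascending): 10.22, 11.69, 12.99, 12.99, 13.73, 13.73
The 2 values of 12.99 occupy positions 3–4 → each gets rank 3.
The 2 values of 13.73 occupy positions 5–6 → each gets rank 5.
N has value 13.73 s → rank 5.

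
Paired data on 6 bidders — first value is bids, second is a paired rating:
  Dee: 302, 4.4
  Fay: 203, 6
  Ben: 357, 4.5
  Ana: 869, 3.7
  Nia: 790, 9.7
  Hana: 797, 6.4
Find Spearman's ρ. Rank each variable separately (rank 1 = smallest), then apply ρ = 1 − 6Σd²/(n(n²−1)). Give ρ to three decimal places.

Ranks of variable 1: 2, 1, 3, 6, 4, 5
Ranks of variable 2: 2, 4, 3, 1, 6, 5
d = r₁ − r₂: 0, -3, 0, 5, -2, 0
d²: 0, 9, 0, 25, 4, 0; Σd² = 38
ρ = 1 − 6·38/(6·35) = 1 − 228/210 = -0.086

-0.086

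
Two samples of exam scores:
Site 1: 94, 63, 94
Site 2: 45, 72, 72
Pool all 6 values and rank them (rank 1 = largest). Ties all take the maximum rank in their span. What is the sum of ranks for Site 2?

Sorted (descending): 94, 94, 72, 72, 63, 45
The 2 values of 94 occupy positions 1–2 → each gets rank 2.
The 2 values of 72 occupy positions 3–4 → each gets rank 4.
Site 2 values → pooled ranks: 45→6, 72→4, 72→4
Rank sum = 6 + 4 + 4 = 14

14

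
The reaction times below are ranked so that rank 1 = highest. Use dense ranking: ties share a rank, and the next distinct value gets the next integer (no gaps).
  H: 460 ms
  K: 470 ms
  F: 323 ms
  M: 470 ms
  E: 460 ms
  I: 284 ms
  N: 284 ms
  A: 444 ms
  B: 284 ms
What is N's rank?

Sorted (descending): 470, 470, 460, 460, 444, 323, 284, 284, 284
The 2 values of 470 share dense rank 1.
The 2 values of 460 share dense rank 2.
The 3 values of 284 share dense rank 5.
Remaining distinct values take the next consecutive integers.
N has value 284 ms → rank 5.

5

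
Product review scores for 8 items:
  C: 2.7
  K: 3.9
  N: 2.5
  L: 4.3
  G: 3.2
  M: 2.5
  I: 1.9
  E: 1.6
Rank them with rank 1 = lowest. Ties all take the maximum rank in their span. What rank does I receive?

Sorted (ascending): 1.6, 1.9, 2.5, 2.5, 2.7, 3.2, 3.9, 4.3
The 2 values of 2.5 occupy positions 3–4 → each gets rank 4.
I has value 1.9 → rank 2.

2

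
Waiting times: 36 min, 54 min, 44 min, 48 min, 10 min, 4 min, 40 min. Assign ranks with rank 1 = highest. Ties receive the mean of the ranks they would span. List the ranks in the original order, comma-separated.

5, 1, 3, 2, 6, 7, 4

Sorted (descending): 54, 48, 44, 40, 36, 10, 4
No ties — each value takes its position as its rank.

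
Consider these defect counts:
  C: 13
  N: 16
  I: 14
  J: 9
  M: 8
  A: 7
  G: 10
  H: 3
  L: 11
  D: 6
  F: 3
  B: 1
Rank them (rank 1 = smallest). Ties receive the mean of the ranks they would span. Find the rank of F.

Sorted (ascending): 1, 3, 3, 6, 7, 8, 9, 10, 11, 13, 14, 16
The 2 values of 3 occupy positions 2–3 → average rank (2+3)/2 = 2.5.
F has value 3 → rank 2.5.

2.5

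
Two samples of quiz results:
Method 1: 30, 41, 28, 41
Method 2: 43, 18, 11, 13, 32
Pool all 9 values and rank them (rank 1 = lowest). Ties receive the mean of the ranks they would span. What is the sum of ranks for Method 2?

21

Sorted (ascending): 11, 13, 18, 28, 30, 32, 41, 41, 43
The 2 values of 41 occupy positions 7–8 → average rank (7+8)/2 = 7.5.
Method 2 values → pooled ranks: 43→9, 18→3, 11→1, 13→2, 32→6
Rank sum = 9 + 3 + 1 + 2 + 6 = 21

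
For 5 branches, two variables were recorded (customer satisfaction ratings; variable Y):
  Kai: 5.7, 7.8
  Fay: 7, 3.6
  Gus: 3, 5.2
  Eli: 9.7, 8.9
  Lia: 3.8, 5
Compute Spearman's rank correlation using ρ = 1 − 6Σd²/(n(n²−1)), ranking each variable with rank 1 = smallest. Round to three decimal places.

Ranks of variable 1: 3, 4, 1, 5, 2
Ranks of variable 2: 4, 1, 3, 5, 2
d = r₁ − r₂: -1, 3, -2, 0, 0
d²: 1, 9, 4, 0, 0; Σd² = 14
ρ = 1 − 6·14/(5·24) = 1 − 84/120 = 0.300

0.300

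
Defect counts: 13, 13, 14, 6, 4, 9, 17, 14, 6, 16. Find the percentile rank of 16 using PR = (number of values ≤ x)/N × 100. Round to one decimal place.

N = 10.
Strictly below 16: 8. Equal to 16: 1.
PR = 9/10 × 100 = 90.0

90.0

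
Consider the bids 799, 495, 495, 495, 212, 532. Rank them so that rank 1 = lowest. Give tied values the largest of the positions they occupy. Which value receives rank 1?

212

Sorted (ascending): 212, 495, 495, 495, 532, 799
The 3 values of 495 occupy positions 2–4 → each gets rank 4.
Rank 1 → value 212.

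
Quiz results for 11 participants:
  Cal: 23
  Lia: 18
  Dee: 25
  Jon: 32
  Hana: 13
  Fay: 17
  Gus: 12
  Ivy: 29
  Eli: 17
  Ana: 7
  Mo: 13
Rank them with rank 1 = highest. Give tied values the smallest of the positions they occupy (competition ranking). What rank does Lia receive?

Sorted (descending): 32, 29, 25, 23, 18, 17, 17, 13, 13, 12, 7
The 2 values of 17 occupy positions 6–7 → each gets rank 6.
The 2 values of 13 occupy positions 8–9 → each gets rank 8.
Lia has value 18 → rank 5.

5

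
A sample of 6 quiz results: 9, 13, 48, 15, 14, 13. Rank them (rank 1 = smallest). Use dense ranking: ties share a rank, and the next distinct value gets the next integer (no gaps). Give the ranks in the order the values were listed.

1, 2, 5, 4, 3, 2

Sorted (ascending): 9, 13, 13, 14, 15, 48
The 2 values of 13 share dense rank 2.
Remaining distinct values take the next consecutive integers.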